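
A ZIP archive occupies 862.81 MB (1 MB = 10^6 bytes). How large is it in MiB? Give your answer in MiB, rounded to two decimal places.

822.84 MiB

862.81 MB = 862.81 × 10^6 bytes = 862,810,000 bytes
1 MiB = 2^20 bytes = 1,048,576 bytes
862,810,000 / 1,048,576 = 822.84 MiB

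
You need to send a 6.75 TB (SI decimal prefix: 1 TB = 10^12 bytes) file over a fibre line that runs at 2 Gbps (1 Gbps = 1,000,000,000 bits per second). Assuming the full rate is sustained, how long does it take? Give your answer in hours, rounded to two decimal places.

7.50 hours

6.75 TB = 6,750,000,000,000 bytes = 54,000,000,000,000 bits
2 Gbps = 2,000,000,000 bits/s
time = 54,000,000,000,000 / 2,000,000,000 = 27,000.0000 s
27,000.0000 s / 3600 = 7.50 hours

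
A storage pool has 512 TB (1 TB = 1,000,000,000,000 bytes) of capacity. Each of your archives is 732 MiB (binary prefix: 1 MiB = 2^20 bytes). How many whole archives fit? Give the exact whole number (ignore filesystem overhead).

667,050

Capacity: 512 TB = 512,000,000,000,000 bytes
Per item: 732 MiB = 767,557,632 bytes
⌊512,000,000,000,000 / 767,557,632⌋ = 667,050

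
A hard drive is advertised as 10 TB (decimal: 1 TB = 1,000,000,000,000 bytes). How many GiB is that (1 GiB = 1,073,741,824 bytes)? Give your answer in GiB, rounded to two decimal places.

9,313.23 GiB

10 TB × 1,000,000,000,000 bytes/TB = 10,000,000,000,000 bytes
1 GiB = 2^30 bytes = 1,073,741,824 bytes
10,000,000,000,000 / 1,073,741,824 = 9,313.23 GiB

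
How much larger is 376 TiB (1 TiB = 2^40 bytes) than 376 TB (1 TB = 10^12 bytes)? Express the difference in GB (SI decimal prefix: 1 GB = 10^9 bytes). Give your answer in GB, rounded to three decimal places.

376 TiB = 376 × 1,099,511,627,776 = 413,416,372,043,776 bytes
376 TB = 376 × 1,000,000,000,000 = 376,000,000,000,000 bytes
difference = 37,416,372,043,776 bytes
37,416,372,043,776 / 1,000,000,000 = 37,416.372 GB

37,416.372 GB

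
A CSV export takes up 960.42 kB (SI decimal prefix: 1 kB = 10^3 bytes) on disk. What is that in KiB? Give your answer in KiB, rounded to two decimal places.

937.91 KiB

960.42 kB × 1,000 bytes/kB = 960,420 bytes
1 KiB = 1,024 bytes
960,420 / 1,024 = 937.91 KiB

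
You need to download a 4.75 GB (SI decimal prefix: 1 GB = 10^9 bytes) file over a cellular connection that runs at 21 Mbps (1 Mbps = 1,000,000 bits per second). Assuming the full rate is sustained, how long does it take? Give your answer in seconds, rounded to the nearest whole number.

4.75 GB = 4,750,000,000 bytes = 38,000,000,000 bits
21 Mbps = 21,000,000 bits/s
time = 38,000,000,000 / 21,000,000 = 1,810 s

1,810 seconds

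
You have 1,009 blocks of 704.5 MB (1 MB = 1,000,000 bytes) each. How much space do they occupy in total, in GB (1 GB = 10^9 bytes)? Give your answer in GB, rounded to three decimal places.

Total = 1,009 × 704.5 MB = 710840.5 MB
= 710840.5 × 1,000,000 bytes = 710,840,500,000 bytes
1 GB = 1,000,000,000 bytes
710,840,500,000 / 1,000,000,000 = 710.841 GB

710.841 GB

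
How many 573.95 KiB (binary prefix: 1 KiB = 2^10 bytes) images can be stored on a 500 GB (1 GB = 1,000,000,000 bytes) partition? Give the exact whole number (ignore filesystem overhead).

850,738

Capacity: 500 GB = 500,000,000,000 bytes
Per item: 573.95 KiB = 587,724.8 bytes
⌊500,000,000,000 / 587,724.8⌋ = 850,738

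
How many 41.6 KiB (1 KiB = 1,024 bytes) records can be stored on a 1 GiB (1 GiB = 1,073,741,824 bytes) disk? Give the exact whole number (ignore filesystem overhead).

25,206

Capacity: 1 GiB = 1,073,741,824 bytes
Per item: 41.6 KiB = 42,598.4 bytes
⌊1,073,741,824 / 42,598.4⌋ = 25,206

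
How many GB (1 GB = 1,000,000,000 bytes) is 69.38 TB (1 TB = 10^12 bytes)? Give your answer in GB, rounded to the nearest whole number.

69.38 TB = 69.38 × 10^12 bytes = 69,380,000,000,000 bytes
1 GB = 1,000,000,000 bytes
69,380,000,000,000 / 1,000,000,000 = 69,380 GB

69,380 GB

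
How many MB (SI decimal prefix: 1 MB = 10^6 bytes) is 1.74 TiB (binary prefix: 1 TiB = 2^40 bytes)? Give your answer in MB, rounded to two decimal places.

1,913,150.23 MB

1.74 TiB = 1.74 × 2^40 bytes = 1,913,150,232,330.24 bytes
1 MB = 1,000,000 bytes
1,913,150,232,330.24 / 1,000,000 = 1,913,150.23 MB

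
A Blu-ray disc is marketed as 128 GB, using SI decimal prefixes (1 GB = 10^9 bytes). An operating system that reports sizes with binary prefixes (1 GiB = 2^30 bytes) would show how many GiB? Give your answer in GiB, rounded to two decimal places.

128 GB × 1,000,000,000 bytes/GB = 128,000,000,000 bytes
1 GiB = 1,073,741,824 bytes
128,000,000,000 / 1,073,741,824 = 119.21 GiB

119.21 GiB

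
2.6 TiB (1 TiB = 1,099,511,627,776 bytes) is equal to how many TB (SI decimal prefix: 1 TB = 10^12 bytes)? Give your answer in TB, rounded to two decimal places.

2.86 TB

2.6 TiB = 2.6 × 2^40 bytes = 2,858,730,232,217.6 bytes
1 TB = 10^12 bytes = 1,000,000,000,000 bytes
2,858,730,232,217.6 / 1,000,000,000,000 = 2.86 TB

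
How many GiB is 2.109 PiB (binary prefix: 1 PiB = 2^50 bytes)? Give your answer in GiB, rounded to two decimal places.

2,211,446.78 GiB

2.109 PiB = 2.109 × 2^50 bytes = 2,374,522,903,531,094.016 bytes
1 GiB = 2^30 bytes = 1,073,741,824 bytes
2,374,522,903,531,094.016 / 1,073,741,824 = 2,211,446.78 GiB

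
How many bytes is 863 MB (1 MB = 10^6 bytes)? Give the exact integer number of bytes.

863 × 1,000,000 = 863,000,000 bytes  (1 MB = 10^6 bytes)

863,000,000 bytes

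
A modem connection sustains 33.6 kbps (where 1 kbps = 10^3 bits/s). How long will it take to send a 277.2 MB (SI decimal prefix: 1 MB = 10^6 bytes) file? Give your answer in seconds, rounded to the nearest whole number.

277.2 MB = 277,200,000 bytes = 2,217,600,000 bits
33.6 kbps = 33,600 bits/s
time = 2,217,600,000 / 33,600 = 66,000 s

66,000 seconds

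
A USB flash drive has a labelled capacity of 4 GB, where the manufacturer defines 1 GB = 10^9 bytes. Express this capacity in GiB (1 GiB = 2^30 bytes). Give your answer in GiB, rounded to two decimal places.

3.73 GiB

4 GB = 4 × 10^9 bytes = 4,000,000,000 bytes
1 GiB = 2^30 bytes = 1,073,741,824 bytes
4,000,000,000 / 1,073,741,824 = 3.73 GiB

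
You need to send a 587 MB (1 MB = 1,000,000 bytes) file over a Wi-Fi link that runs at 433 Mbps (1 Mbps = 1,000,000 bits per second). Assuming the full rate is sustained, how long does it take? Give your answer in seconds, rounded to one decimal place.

587 MB = 587,000,000 bytes = 4,696,000,000 bits
433 Mbps = 433,000,000 bits/s
time = 4,696,000,000 / 433,000,000 = 10.8 s

10.8 seconds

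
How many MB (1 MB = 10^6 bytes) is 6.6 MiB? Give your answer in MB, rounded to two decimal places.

6.6 MiB × 1,048,576 bytes/MiB = 6,920,601.6 bytes
1 MB = 10^6 bytes = 1,000,000 bytes
6,920,601.6 / 1,000,000 = 6.92 MB

6.92 MB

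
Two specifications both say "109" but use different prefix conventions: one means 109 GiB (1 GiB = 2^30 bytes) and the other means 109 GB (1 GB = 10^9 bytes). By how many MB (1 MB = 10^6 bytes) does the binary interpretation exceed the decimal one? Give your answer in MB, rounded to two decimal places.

8,037.86 MB

109 GiB = 109 × 1,073,741,824 = 117,037,858,816 bytes
109 GB = 109 × 1,000,000,000 = 109,000,000,000 bytes
difference = 8,037,858,816 bytes
8,037,858,816 / 1,000,000 = 8,037.86 MB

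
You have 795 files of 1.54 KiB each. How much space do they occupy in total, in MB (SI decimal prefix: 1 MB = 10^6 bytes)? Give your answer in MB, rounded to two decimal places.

Total = 795 × 1.54 KiB = 1224.3 KiB
= 1224.3 × 1,024 bytes = 1,253,683.2 bytes
1 MB = 1,000,000 bytes
1,253,683.2 / 1,000,000 = 1.25 MB

1.25 MB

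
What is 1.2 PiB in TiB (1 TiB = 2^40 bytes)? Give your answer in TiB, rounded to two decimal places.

1.2 PiB = 1.2 × 2^50 bytes = 1,351,079,888,211,148.8 bytes
1 TiB = 2^40 bytes = 1,099,511,627,776 bytes
1,351,079,888,211,148.8 / 1,099,511,627,776 = 1,228.80 TiB

1,228.80 TiB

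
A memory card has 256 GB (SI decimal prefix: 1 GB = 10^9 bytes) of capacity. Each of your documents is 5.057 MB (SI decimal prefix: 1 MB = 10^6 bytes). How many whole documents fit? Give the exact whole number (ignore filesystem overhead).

50,622

Capacity: 256 GB = 256,000,000,000 bytes
Per item: 5.057 MB = 5,057,000 bytes
⌊256,000,000,000 / 5,057,000⌋ = 50,622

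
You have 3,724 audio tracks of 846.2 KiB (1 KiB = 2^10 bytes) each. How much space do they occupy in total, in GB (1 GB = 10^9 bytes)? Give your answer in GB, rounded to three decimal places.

3.227 GB

Total = 3,724 × 846.2 KiB = 3151248.8 KiB
= 3151248.8 × 1,024 bytes = 3,226,878,771.2 bytes
1 GB = 1,000,000,000 bytes
3,226,878,771.2 / 1,000,000,000 = 3.227 GB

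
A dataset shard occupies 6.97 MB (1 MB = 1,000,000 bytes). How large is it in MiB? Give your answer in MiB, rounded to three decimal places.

6.647 MiB

6.97 MB = 6.97 × 10^6 bytes = 6,970,000 bytes
1 MiB = 2^20 bytes = 1,048,576 bytes
6,970,000 / 1,048,576 = 6.647 MiB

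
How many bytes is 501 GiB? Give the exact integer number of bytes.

537,944,653,824 bytes

501 × 1,073,741,824 = 537,944,653,824 bytes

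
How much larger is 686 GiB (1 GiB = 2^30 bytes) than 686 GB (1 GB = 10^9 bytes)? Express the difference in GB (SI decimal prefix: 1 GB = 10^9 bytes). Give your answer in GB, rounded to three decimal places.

686 GiB = 686 × 1,073,741,824 = 736,586,891,264 bytes
686 GB = 686 × 1,000,000,000 = 686,000,000,000 bytes
difference = 50,586,891,264 bytes
50,586,891,264 / 1,000,000,000 = 50.587 GB

50.587 GB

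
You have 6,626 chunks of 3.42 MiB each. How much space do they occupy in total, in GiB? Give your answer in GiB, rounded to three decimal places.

Total = 6,626 × 3.42 MiB = 22660.92 MiB
= 22660.92 × 1,048,576 bytes = 23,761,696,849.92 bytes
1 GiB = 1,073,741,824 bytes
23,761,696,849.92 / 1,073,741,824 = 22.130 GiB

22.130 GiB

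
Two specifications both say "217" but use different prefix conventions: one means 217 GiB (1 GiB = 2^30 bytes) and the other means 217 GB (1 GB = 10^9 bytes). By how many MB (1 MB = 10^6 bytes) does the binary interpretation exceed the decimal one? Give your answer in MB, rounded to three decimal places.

16,001.976 MB

217 GiB = 217 × 1,073,741,824 = 233,001,975,808 bytes
217 GB = 217 × 1,000,000,000 = 217,000,000,000 bytes
difference = 16,001,975,808 bytes
16,001,975,808 / 1,000,000 = 16,001.976 MB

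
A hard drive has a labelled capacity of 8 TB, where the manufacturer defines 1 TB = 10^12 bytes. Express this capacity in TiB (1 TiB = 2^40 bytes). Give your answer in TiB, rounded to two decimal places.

7.28 TiB

8 TB = 8 × 10^12 bytes = 8,000,000,000,000 bytes
1 TiB = 2^40 bytes = 1,099,511,627,776 bytes
8,000,000,000,000 / 1,099,511,627,776 = 7.28 TiB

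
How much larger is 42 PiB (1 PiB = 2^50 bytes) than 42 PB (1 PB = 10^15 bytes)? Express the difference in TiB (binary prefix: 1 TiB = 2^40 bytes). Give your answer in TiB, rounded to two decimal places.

42 PiB = 42 × 1,125,899,906,842,624 = 47,287,796,087,390,208 bytes
42 PB = 42 × 1,000,000,000,000,000 = 42,000,000,000,000,000 bytes
difference = 5,287,796,087,390,208 bytes
5,287,796,087,390,208 / 1,099,511,627,776 = 4,809.22 TiB

4,809.22 TiB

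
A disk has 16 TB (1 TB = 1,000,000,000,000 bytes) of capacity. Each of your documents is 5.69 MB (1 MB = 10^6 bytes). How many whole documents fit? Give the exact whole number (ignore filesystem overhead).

Capacity: 16 TB = 16,000,000,000,000 bytes
Per item: 5.69 MB = 5,690,000 bytes
⌊16,000,000,000,000 / 5,690,000⌋ = 2,811,950

2,811,950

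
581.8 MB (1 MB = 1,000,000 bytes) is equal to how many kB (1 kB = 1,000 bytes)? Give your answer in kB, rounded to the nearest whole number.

581.8 MB × 1,000,000 bytes/MB = 581,800,000 bytes
1 kB = 1,000 bytes
581,800,000 / 1,000 = 581,800 kB

581,800 kB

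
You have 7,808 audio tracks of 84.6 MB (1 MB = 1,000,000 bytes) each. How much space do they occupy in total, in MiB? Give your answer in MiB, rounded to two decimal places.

Total = 7,808 × 84.6 MB = 660556.8 MB
= 660556.8 × 1,000,000 bytes = 660,556,800,000 bytes
1 MiB = 1,048,576 bytes
660,556,800,000 / 1,048,576 = 629,956.05 MiB

629,956.05 MiB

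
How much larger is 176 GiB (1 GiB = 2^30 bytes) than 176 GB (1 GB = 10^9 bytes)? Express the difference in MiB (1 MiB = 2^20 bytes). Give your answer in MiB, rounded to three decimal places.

176 GiB = 176 × 1,073,741,824 = 188,978,561,024 bytes
176 GB = 176 × 1,000,000,000 = 176,000,000,000 bytes
difference = 12,978,561,024 bytes
12,978,561,024 / 1,048,576 = 12,377.320 MiB

12,377.320 MiB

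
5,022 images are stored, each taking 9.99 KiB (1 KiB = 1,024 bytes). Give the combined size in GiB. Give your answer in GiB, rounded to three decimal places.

0.048 GiB

Total = 5,022 × 9.99 KiB = 50169.78 KiB
= 50169.78 × 1,024 bytes = 51,373,854.72 bytes
1 GiB = 1,073,741,824 bytes
51,373,854.72 / 1,073,741,824 = 0.048 GiB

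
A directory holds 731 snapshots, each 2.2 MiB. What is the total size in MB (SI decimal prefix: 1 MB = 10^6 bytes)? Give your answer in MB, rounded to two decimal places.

Total = 731 × 2.2 MiB = 1608.2 MiB
= 1608.2 × 1,048,576 bytes = 1,686,319,923.2 bytes
1 MB = 1,000,000 bytes
1,686,319,923.2 / 1,000,000 = 1,686.32 MB

1,686.32 MB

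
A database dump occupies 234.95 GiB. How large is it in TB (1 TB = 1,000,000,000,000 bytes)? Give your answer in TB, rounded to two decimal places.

0.25 TB

234.95 GiB × 1,073,741,824 bytes/GiB = 252,275,641,548.8 bytes
1 TB = 10^12 bytes = 1,000,000,000,000 bytes
252,275,641,548.8 / 1,000,000,000,000 = 0.25 TB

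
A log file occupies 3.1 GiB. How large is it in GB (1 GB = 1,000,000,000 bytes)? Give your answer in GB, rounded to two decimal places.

3.33 GB

3.1 GiB × 1,073,741,824 bytes/GiB = 3,328,599,654.4 bytes
1 GB = 10^9 bytes = 1,000,000,000 bytes
3,328,599,654.4 / 1,000,000,000 = 3.33 GB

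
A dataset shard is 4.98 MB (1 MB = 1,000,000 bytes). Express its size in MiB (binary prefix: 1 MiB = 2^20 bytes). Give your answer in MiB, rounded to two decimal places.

4.75 MiB

4.98 MB = 4.98 × 10^6 bytes = 4,980,000 bytes
1 MiB = 2^20 bytes = 1,048,576 bytes
4,980,000 / 1,048,576 = 4.75 MiB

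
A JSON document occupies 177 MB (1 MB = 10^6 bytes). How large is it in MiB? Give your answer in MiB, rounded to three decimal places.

177 MB × 1,000,000 bytes/MB = 177,000,000 bytes
1 MiB = 1,048,576 bytes
177,000,000 / 1,048,576 = 168.800 MiB

168.800 MiB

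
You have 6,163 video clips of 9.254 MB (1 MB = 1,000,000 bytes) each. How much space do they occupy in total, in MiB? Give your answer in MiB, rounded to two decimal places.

Total = 6,163 × 9.254 MB = 57032.402 MB
= 57032.402 × 1,000,000 bytes = 57,032,402,000 bytes
1 MiB = 1,048,576 bytes
57,032,402,000 / 1,048,576 = 54,390.34 MiB

54,390.34 MiB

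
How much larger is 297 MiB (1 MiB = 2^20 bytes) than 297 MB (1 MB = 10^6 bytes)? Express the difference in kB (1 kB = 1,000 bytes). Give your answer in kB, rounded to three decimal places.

14,427.072 kB

297 MiB = 297 × 1,048,576 = 311,427,072 bytes
297 MB = 297 × 1,000,000 = 297,000,000 bytes
difference = 14,427,072 bytes
14,427,072 / 1,000 = 14,427.072 kB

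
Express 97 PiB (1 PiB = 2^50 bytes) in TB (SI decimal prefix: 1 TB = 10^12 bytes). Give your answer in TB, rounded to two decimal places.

109,212.29 TB

97 PiB × 1,125,899,906,842,624 bytes/PiB = 109,212,290,963,734,528 bytes
1 TB = 1,000,000,000,000 bytes
109,212,290,963,734,528 / 1,000,000,000,000 = 109,212.29 TB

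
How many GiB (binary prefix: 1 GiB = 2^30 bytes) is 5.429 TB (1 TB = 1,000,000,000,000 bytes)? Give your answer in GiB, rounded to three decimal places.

5.429 TB = 5.429 × 10^12 bytes = 5,429,000,000,000 bytes
1 GiB = 2^30 bytes = 1,073,741,824 bytes
5,429,000,000,000 / 1,073,741,824 = 5,056.150 GiB

5,056.150 GiB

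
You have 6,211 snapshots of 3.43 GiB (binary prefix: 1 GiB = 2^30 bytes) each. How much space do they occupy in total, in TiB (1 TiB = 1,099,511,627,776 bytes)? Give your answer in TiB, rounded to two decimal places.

20.80 TiB

Total = 6,211 × 3.43 GiB = 21303.73 GiB
= 21303.73 × 1,073,741,824 bytes = 22,874,705,908,203.52 bytes
1 TiB = 1,099,511,627,776 bytes
22,874,705,908,203.52 / 1,099,511,627,776 = 20.80 TiB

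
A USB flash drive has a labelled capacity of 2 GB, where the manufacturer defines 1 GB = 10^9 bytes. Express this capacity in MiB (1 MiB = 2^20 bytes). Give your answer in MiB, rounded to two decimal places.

1,907.35 MiB

2 GB × 1,000,000,000 bytes/GB = 2,000,000,000 bytes
1 MiB = 1,048,576 bytes
2,000,000,000 / 1,048,576 = 1,907.35 MiB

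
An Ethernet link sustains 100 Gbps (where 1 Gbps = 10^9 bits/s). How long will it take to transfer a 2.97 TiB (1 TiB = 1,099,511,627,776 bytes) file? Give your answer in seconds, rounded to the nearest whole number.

261 seconds

2.97 TiB = 3,265,549,534,494.72 bytes = 26,124,396,275,957.76 bits
100 Gbps = 100,000,000,000 bits/s
time = 26,124,396,275,957.76 / 100,000,000,000 = 261 s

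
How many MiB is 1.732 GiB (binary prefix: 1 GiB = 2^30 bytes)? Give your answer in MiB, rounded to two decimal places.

1,773.57 MiB

1.732 GiB = 1.732 × 2^30 bytes = 1,859,720,839.168 bytes
1 MiB = 1,048,576 bytes
1,859,720,839.168 / 1,048,576 = 1,773.57 MiB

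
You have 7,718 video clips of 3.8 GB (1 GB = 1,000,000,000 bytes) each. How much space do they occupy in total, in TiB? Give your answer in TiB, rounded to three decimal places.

Total = 7,718 × 3.8 GB = 29328.4 GB
= 29328.4 × 1,000,000,000 bytes = 29,328,400,000,000 bytes
1 TiB = 1,099,511,627,776 bytes
29,328,400,000,000 / 1,099,511,627,776 = 26.674 TiB

26.674 TiB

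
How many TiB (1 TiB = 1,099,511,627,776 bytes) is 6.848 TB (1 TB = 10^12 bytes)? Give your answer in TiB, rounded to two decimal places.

6.23 TiB

6.848 TB = 6.848 × 10^12 bytes = 6,848,000,000,000 bytes
1 TiB = 1,099,511,627,776 bytes
6,848,000,000,000 / 1,099,511,627,776 = 6.23 TiB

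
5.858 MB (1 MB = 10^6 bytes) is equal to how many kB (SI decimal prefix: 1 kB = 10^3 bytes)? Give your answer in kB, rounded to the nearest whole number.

5.858 MB = 5.858 × 10^6 bytes = 5,858,000 bytes
1 kB = 1,000 bytes
5,858,000 / 1,000 = 5,858 kB

5,858 kB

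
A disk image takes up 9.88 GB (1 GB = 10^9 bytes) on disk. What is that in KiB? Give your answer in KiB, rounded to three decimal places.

9.88 GB = 9.88 × 10^9 bytes = 9,880,000,000 bytes
1 KiB = 2^10 bytes = 1,024 bytes
9,880,000,000 / 1,024 = 9,648,437.500 KiB

9,648,437.500 KiB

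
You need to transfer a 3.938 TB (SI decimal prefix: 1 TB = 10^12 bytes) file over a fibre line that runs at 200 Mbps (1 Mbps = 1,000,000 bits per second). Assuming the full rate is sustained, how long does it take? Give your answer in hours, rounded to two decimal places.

3.938 TB = 3,938,000,000,000 bytes = 31,504,000,000,000 bits
200 Mbps = 200,000,000 bits/s
time = 31,504,000,000,000 / 200,000,000 = 157,520.0000 s
157,520.0000 s / 3600 = 43.76 hours

43.76 hours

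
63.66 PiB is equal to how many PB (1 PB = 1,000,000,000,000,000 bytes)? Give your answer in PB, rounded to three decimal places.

71.675 PB

63.66 PiB × 1,125,899,906,842,624 bytes/PiB = 71,674,788,069,601,443.84 bytes
1 PB = 10^15 bytes = 1,000,000,000,000,000 bytes
71,674,788,069,601,443.84 / 1,000,000,000,000,000 = 71.675 PB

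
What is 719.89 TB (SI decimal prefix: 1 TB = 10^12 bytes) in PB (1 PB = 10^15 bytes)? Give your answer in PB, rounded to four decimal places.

719.89 TB × 1,000,000,000,000 bytes/TB = 719,890,000,000,000 bytes
1 PB = 1,000,000,000,000,000 bytes
719,890,000,000,000 / 1,000,000,000,000,000 = 0.7199 PB

0.7199 PB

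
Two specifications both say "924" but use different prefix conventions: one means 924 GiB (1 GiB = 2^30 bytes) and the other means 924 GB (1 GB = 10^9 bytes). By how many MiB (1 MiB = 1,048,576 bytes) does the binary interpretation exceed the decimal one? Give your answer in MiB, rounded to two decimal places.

64,980.93 MiB

924 GiB = 924 × 1,073,741,824 = 992,137,445,376 bytes
924 GB = 924 × 1,000,000,000 = 924,000,000,000 bytes
difference = 68,137,445,376 bytes
68,137,445,376 / 1,048,576 = 64,980.93 MiB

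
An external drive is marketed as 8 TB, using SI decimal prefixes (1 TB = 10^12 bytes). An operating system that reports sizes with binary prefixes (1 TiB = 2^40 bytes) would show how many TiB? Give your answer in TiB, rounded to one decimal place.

7.3 TiB

8 TB = 8 × 10^12 bytes = 8,000,000,000,000 bytes
1 TiB = 2^40 bytes = 1,099,511,627,776 bytes
8,000,000,000,000 / 1,099,511,627,776 = 7.3 TiB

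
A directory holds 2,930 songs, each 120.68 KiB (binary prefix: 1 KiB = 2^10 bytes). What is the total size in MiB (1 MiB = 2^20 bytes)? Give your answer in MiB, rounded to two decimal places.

Total = 2,930 × 120.68 KiB = 353592.4 KiB
= 353592.4 × 1,024 bytes = 362,078,617.6 bytes
1 MiB = 1,048,576 bytes
362,078,617.6 / 1,048,576 = 345.31 MiB

345.31 MiB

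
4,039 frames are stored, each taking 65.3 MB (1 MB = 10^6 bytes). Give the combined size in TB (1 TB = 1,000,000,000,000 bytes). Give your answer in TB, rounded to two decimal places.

Total = 4,039 × 65.3 MB = 263746.7 MB
= 263746.7 × 1,000,000 bytes = 263,746,700,000 bytes
1 TB = 1,000,000,000,000 bytes
263,746,700,000 / 1,000,000,000,000 = 0.26 TB

0.26 TB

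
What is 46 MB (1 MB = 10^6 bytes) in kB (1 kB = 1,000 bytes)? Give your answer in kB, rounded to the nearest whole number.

46 MB = 46 × 10^6 bytes = 46,000,000 bytes
1 kB = 10^3 bytes = 1,000 bytes
46,000,000 / 1,000 = 46,000 kB

46,000 kB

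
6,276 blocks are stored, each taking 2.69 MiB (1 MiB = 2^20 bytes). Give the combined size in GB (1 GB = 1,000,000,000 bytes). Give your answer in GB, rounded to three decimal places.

Total = 6,276 × 2.69 MiB = 16882.44 MiB
= 16882.44 × 1,048,576 bytes = 17,702,521,405.44 bytes
1 GB = 1,000,000,000 bytes
17,702,521,405.44 / 1,000,000,000 = 17.703 GB

17.703 GB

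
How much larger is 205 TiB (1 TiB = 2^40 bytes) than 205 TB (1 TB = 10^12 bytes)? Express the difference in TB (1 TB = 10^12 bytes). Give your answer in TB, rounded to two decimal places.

20.40 TB

205 TiB = 205 × 1,099,511,627,776 = 225,399,883,694,080 bytes
205 TB = 205 × 1,000,000,000,000 = 205,000,000,000,000 bytes
difference = 20,399,883,694,080 bytes
20,399,883,694,080 / 1,000,000,000,000 = 20.40 TB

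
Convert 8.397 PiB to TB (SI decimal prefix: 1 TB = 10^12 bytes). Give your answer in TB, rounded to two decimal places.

9,454.18 TB

8.397 PiB = 8.397 × 2^50 bytes = 9,454,181,517,757,513.728 bytes
1 TB = 1,000,000,000,000 bytes
9,454,181,517,757,513.728 / 1,000,000,000,000 = 9,454.18 TB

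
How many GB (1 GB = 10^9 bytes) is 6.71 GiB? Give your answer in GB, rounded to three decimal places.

6.71 GiB = 6.71 × 2^30 bytes = 7,204,807,639.04 bytes
1 GB = 1,000,000,000 bytes
7,204,807,639.04 / 1,000,000,000 = 7.205 GB

7.205 GB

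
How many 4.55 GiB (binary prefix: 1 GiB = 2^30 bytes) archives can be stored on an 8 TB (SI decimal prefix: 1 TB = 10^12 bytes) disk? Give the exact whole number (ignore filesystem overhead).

Capacity: 8 TB = 8,000,000,000,000 bytes
Per item: 4.55 GiB = 4,885,525,299.2 bytes
⌊8,000,000,000,000 / 4,885,525,299.2⌋ = 1,637

1,637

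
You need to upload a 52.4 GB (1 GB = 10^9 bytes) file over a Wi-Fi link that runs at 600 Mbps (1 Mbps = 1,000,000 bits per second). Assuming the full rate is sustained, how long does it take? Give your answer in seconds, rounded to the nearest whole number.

699 seconds

52.4 GB = 52,400,000,000 bytes = 419,200,000,000 bits
600 Mbps = 600,000,000 bits/s
time = 419,200,000,000 / 600,000,000 = 699 s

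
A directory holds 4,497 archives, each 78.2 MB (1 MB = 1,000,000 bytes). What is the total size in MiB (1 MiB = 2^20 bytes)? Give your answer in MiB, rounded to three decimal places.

Total = 4,497 × 78.2 MB = 351665.4 MB
= 351665.4 × 1,000,000 bytes = 351,665,400,000 bytes
1 MiB = 1,048,576 bytes
351,665,400,000 / 1,048,576 = 335,374.260 MiB

335,374.260 MiB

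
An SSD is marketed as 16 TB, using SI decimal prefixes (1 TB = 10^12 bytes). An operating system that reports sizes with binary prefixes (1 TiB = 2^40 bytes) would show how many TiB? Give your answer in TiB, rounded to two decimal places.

14.55 TiB

16 TB = 16 × 10^12 bytes = 16,000,000,000,000 bytes
1 TiB = 2^40 bytes = 1,099,511,627,776 bytes
16,000,000,000,000 / 1,099,511,627,776 = 14.55 TiB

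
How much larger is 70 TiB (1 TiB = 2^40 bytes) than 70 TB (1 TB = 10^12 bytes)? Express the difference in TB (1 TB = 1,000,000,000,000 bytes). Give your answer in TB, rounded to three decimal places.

6.966 TB

70 TiB = 70 × 1,099,511,627,776 = 76,965,813,944,320 bytes
70 TB = 70 × 1,000,000,000,000 = 70,000,000,000,000 bytes
difference = 6,965,813,944,320 bytes
6,965,813,944,320 / 1,000,000,000,000 = 6.966 TB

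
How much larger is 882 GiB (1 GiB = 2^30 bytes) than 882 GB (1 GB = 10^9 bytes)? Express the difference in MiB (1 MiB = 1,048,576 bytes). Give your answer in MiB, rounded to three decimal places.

882 GiB = 882 × 1,073,741,824 = 947,040,288,768 bytes
882 GB = 882 × 1,000,000,000 = 882,000,000,000 bytes
difference = 65,040,288,768 bytes
65,040,288,768 / 1,048,576 = 62,027.253 MiB

62,027.253 MiB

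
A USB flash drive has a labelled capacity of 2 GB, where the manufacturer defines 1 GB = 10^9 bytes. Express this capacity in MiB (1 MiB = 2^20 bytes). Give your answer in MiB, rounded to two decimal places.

1,907.35 MiB

2 GB = 2 × 10^9 bytes = 2,000,000,000 bytes
1 MiB = 2^20 bytes = 1,048,576 bytes
2,000,000,000 / 1,048,576 = 1,907.35 MiB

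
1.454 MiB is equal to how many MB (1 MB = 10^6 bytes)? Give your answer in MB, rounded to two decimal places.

1.52 MB

1.454 MiB = 1.454 × 2^20 bytes = 1,524,629.504 bytes
1 MB = 1,000,000 bytes
1,524,629.504 / 1,000,000 = 1.52 MB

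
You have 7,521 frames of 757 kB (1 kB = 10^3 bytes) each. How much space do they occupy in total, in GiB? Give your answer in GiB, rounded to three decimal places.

Total = 7,521 × 757 kB = 5,693,397 kB
= 5,693,397 × 1,000 bytes = 5,693,397,000 bytes
1 GiB = 1,073,741,824 bytes
5,693,397,000 / 1,073,741,824 = 5.302 GiB

5.302 GiB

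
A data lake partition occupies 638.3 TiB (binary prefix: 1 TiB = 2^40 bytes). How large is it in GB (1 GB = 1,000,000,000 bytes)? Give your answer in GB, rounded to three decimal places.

701,818.272 GB

638.3 TiB = 638.3 × 2^40 bytes = 701,818,272,009,420.8 bytes
1 GB = 10^9 bytes = 1,000,000,000 bytes
701,818,272,009,420.8 / 1,000,000,000 = 701,818.272 GB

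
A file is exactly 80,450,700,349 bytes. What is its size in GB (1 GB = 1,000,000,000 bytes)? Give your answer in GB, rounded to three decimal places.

80.451 GB

80,450,700,349 bytes given.
1 GB = 10^9 bytes = 1,000,000,000 bytes
80,450,700,349 / 1,000,000,000 = 80.451 GB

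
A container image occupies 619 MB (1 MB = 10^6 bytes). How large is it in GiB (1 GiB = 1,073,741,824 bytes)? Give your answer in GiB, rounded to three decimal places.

619 MB = 619 × 10^6 bytes = 619,000,000 bytes
1 GiB = 1,073,741,824 bytes
619,000,000 / 1,073,741,824 = 0.576 GiB

0.576 GiB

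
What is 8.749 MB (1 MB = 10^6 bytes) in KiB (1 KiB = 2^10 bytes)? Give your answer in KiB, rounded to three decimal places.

8.749 MB = 8.749 × 10^6 bytes = 8,749,000 bytes
1 KiB = 1,024 bytes
8,749,000 / 1,024 = 8,543.945 KiB

8,543.945 KiB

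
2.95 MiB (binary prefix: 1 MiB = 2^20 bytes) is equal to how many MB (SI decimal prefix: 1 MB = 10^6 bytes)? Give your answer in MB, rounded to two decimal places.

3.09 MB

2.95 MiB = 2.95 × 2^20 bytes = 3,093,299.2 bytes
1 MB = 10^6 bytes = 1,000,000 bytes
3,093,299.2 / 1,000,000 = 3.09 MB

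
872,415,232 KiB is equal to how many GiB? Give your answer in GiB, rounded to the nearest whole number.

832 GiB

872,415,232 KiB × 1,024 bytes/KiB = 893,353,197,568 bytes
1 GiB = 2^30 bytes = 1,073,741,824 bytes
893,353,197,568 / 1,073,741,824 = 832 GiB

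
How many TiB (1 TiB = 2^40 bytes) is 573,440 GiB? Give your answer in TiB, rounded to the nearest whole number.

573,440 GiB × 1,073,741,824 bytes/GiB = 615,726,511,554,560 bytes
1 TiB = 1,099,511,627,776 bytes
615,726,511,554,560 / 1,099,511,627,776 = 560 TiB

560 TiB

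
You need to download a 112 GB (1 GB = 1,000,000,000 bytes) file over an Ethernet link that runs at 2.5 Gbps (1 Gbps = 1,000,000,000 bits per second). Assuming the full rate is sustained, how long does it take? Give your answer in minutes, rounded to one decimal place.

6.0 minutes

112 GB = 112,000,000,000 bytes = 896,000,000,000 bits
2.5 Gbps = 2,500,000,000 bits/s
time = 896,000,000,000 / 2,500,000,000 = 358.40 s
358.40 s / 60 = 6.0 minutes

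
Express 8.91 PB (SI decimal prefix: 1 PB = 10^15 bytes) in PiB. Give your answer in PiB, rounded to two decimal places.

7.91 PiB

8.91 PB × 1,000,000,000,000,000 bytes/PB = 8,910,000,000,000,000 bytes
1 PiB = 1,125,899,906,842,624 bytes
8,910,000,000,000,000 / 1,125,899,906,842,624 = 7.91 PiB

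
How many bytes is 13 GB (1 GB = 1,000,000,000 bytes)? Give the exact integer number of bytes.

13,000,000,000 bytes

13 × 1,000,000,000 = 13,000,000,000 bytes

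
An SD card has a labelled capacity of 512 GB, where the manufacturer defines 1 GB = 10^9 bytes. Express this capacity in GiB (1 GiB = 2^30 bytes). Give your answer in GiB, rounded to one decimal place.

512 GB = 512 × 10^9 bytes = 512,000,000,000 bytes
1 GiB = 2^30 bytes = 1,073,741,824 bytes
512,000,000,000 / 1,073,741,824 = 476.8 GiB

476.8 GiB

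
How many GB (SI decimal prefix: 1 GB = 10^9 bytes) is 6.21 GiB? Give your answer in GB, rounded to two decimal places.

6.67 GB

6.21 GiB = 6.21 × 2^30 bytes = 6,667,936,727.04 bytes
1 GB = 1,000,000,000 bytes
6,667,936,727.04 / 1,000,000,000 = 6.67 GB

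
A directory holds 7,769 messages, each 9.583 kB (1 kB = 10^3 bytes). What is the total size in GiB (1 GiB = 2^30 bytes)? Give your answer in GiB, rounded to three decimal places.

Total = 7,769 × 9.583 kB = 74450.327 kB
= 74450.327 × 1,000 bytes = 74,450,327 bytes
1 GiB = 1,073,741,824 bytes
74,450,327 / 1,073,741,824 = 0.069 GiB

0.069 GiB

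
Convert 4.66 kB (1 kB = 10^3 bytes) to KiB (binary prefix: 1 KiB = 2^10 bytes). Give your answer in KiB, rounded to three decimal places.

4.551 KiB

4.66 kB = 4.66 × 10^3 bytes = 4,660 bytes
1 KiB = 2^10 bytes = 1,024 bytes
4,660 / 1,024 = 4.551 KiB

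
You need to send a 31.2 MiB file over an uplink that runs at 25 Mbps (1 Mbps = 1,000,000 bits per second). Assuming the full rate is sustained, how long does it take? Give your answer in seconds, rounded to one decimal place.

31.2 MiB = 32,715,571.2 bytes = 261,724,569.6 bits
25 Mbps = 25,000,000 bits/s
time = 261,724,569.6 / 25,000,000 = 10.5 s

10.5 seconds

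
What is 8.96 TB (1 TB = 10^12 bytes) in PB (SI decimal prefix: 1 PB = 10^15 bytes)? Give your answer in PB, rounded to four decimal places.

8.96 TB × 1,000,000,000,000 bytes/TB = 8,960,000,000,000 bytes
1 PB = 1,000,000,000,000,000 bytes
8,960,000,000,000 / 1,000,000,000,000,000 = 0.0090 PB

0.0090 PB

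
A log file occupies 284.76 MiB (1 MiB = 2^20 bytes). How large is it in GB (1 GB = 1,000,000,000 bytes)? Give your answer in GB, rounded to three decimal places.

0.299 GB

284.76 MiB × 1,048,576 bytes/MiB = 298,592,501.76 bytes
1 GB = 1,000,000,000 bytes
298,592,501.76 / 1,000,000,000 = 0.299 GB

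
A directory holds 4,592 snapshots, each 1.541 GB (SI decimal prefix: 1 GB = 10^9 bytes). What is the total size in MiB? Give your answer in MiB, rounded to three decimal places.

6,748,458.862 MiB

Total = 4,592 × 1.541 GB = 7076.272 GB
= 7076.272 × 1,000,000,000 bytes = 7,076,272,000,000 bytes
1 MiB = 1,048,576 bytes
7,076,272,000,000 / 1,048,576 = 6,748,458.862 MiB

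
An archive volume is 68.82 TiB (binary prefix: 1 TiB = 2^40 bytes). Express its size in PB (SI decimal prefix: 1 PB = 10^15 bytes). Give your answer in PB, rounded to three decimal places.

0.076 PB

68.82 TiB × 1,099,511,627,776 bytes/TiB = 75,668,390,223,544.32 bytes
1 PB = 10^15 bytes = 1,000,000,000,000,000 bytes
75,668,390,223,544.32 / 1,000,000,000,000,000 = 0.076 PB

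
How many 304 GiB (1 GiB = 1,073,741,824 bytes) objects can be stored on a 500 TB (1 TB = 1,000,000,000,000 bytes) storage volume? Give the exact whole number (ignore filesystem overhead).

Capacity: 500 TB = 500,000,000,000,000 bytes
Per item: 304 GiB = 326,417,514,496 bytes
⌊500,000,000,000,000 / 326,417,514,496⌋ = 1,531

1,531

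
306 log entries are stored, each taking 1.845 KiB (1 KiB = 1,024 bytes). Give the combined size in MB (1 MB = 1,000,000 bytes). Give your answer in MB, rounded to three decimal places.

Total = 306 × 1.845 KiB = 564.57 KiB
= 564.57 × 1,024 bytes = 578,119.68 bytes
1 MB = 1,000,000 bytes
578,119.68 / 1,000,000 = 0.578 MB

0.578 MB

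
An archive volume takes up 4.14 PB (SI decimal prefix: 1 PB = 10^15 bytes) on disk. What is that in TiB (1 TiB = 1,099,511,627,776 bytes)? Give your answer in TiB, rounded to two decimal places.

3,765.31 TiB

4.14 PB = 4.14 × 10^15 bytes = 4,140,000,000,000,000 bytes
1 TiB = 1,099,511,627,776 bytes
4,140,000,000,000,000 / 1,099,511,627,776 = 3,765.31 TiB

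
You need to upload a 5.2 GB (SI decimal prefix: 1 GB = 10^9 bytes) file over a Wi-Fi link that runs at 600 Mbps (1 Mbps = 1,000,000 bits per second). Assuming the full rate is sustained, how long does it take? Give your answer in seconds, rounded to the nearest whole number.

69 seconds

5.2 GB = 5,200,000,000 bytes = 41,600,000,000 bits
600 Mbps = 600,000,000 bits/s
time = 41,600,000,000 / 600,000,000 = 69 s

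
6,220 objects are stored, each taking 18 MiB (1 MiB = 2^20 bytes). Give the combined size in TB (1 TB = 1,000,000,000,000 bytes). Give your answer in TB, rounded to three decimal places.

0.117 TB

Total = 6,220 × 18 MiB = 111,960 MiB
= 111,960 × 1,048,576 bytes = 117,398,568,960 bytes
1 TB = 1,000,000,000,000 bytes
117,398,568,960 / 1,000,000,000,000 = 0.117 TB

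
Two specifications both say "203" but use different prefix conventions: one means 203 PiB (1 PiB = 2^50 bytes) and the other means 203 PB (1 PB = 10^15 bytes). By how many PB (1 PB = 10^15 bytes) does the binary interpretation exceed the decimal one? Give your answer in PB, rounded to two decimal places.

203 PiB = 203 × 1,125,899,906,842,624 = 228,557,681,089,052,672 bytes
203 PB = 203 × 1,000,000,000,000,000 = 203,000,000,000,000,000 bytes
difference = 25,557,681,089,052,672 bytes
25,557,681,089,052,672 / 1,000,000,000,000,000 = 25.56 PB

25.56 PB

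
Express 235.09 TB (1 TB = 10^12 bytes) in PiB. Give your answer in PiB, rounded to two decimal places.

0.21 PiB

235.09 TB × 1,000,000,000,000 bytes/TB = 235,090,000,000,000 bytes
1 PiB = 2^50 bytes = 1,125,899,906,842,624 bytes
235,090,000,000,000 / 1,125,899,906,842,624 = 0.21 PiB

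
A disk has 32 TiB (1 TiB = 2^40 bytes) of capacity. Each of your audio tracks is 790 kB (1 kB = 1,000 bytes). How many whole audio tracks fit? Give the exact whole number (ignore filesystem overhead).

Capacity: 32 TiB = 35,184,372,088,832 bytes
Per item: 790 kB = 790,000 bytes
⌊35,184,372,088,832 / 790,000⌋ = 44,537,179

44,537,179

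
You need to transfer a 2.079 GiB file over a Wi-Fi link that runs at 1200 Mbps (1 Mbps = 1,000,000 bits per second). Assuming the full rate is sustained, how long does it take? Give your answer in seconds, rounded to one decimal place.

2.079 GiB = 2,232,309,252.096 bytes = 17,858,474,016.768 bits
1200 Mbps = 1,200,000,000 bits/s
time = 17,858,474,016.768 / 1,200,000,000 = 14.9 s

14.9 seconds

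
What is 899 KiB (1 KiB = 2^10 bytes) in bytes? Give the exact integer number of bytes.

920,576 bytes

899 × 1,024 = 920,576 bytes  (1 KiB = 2^10 bytes)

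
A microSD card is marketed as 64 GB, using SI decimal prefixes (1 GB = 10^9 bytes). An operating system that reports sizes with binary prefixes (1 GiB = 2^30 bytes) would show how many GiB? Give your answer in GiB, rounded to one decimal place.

64 GB = 64 × 10^9 bytes = 64,000,000,000 bytes
1 GiB = 2^30 bytes = 1,073,741,824 bytes
64,000,000,000 / 1,073,741,824 = 59.6 GiB

59.6 GiB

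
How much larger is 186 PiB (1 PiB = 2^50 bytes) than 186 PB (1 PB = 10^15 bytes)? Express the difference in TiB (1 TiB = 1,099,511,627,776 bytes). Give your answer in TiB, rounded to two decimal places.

186 PiB = 186 × 1,125,899,906,842,624 = 209,417,382,672,728,064 bytes
186 PB = 186 × 1,000,000,000,000,000 = 186,000,000,000,000,000 bytes
difference = 23,417,382,672,728,064 bytes
23,417,382,672,728,064 / 1,099,511,627,776 = 21,297.99 TiB

21,297.99 TiB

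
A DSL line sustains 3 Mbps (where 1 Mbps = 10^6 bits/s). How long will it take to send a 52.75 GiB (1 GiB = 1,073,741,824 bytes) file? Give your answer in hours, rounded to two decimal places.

41.96 hours

52.75 GiB = 56,639,881,216 bytes = 453,119,049,728 bits
3 Mbps = 3,000,000 bits/s
time = 453,119,049,728 / 3,000,000 = 151,039.6832 s
151,039.6832 s / 3600 = 41.96 hours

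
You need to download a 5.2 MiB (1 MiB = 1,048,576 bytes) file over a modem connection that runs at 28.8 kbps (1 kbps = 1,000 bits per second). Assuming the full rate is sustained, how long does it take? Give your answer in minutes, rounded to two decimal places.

5.2 MiB = 5,452,595.2 bytes = 43,620,761.6 bits
28.8 kbps = 28,800 bits/s
time = 43,620,761.6 / 28,800 = 1,514.610 s
1,514.610 s / 60 = 25.24 minutes

25.24 minutes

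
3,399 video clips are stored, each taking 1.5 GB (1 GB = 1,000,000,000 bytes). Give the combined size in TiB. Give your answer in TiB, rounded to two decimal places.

4.64 TiB

Total = 3,399 × 1.5 GB = 5098.5 GB
= 5098.5 × 1,000,000,000 bytes = 5,098,500,000,000 bytes
1 TiB = 1,099,511,627,776 bytes
5,098,500,000,000 / 1,099,511,627,776 = 4.64 TiB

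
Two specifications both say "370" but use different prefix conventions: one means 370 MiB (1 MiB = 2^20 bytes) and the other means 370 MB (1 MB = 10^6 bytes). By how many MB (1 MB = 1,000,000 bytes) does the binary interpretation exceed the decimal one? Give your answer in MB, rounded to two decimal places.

370 MiB = 370 × 1,048,576 = 387,973,120 bytes
370 MB = 370 × 1,000,000 = 370,000,000 bytes
difference = 17,973,120 bytes
17,973,120 / 1,000,000 = 17.97 MB

17.97 MB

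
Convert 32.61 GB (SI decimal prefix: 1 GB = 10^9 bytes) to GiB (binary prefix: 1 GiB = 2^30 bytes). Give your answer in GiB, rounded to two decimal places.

32.61 GB = 32.61 × 10^9 bytes = 32,610,000,000 bytes
1 GiB = 2^30 bytes = 1,073,741,824 bytes
32,610,000,000 / 1,073,741,824 = 30.37 GiB

30.37 GiB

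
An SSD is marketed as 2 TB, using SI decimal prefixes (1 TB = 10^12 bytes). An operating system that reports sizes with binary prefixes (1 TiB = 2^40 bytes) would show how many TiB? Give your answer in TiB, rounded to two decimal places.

1.82 TiB

2 TB × 1,000,000,000,000 bytes/TB = 2,000,000,000,000 bytes
1 TiB = 2^40 bytes = 1,099,511,627,776 bytes
2,000,000,000,000 / 1,099,511,627,776 = 1.82 TiB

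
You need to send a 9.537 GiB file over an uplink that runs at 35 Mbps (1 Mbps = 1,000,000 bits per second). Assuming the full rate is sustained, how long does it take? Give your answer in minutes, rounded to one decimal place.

39.0 minutes

9.537 GiB = 10,240,275,775.488 bytes = 81,922,206,203.904 bits
35 Mbps = 35,000,000 bits/s
time = 81,922,206,203.904 / 35,000,000 = 2,340.63 s
2,340.63 s / 60 = 39.0 minutes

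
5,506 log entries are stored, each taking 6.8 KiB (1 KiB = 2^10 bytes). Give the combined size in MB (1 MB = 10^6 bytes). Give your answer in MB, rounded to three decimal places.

Total = 5,506 × 6.8 KiB = 37440.8 KiB
= 37440.8 × 1,024 bytes = 38,339,379.2 bytes
1 MB = 1,000,000 bytes
38,339,379.2 / 1,000,000 = 38.339 MB

38.339 MB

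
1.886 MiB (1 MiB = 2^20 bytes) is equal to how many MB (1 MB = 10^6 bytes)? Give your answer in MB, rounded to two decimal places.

1.886 MiB × 1,048,576 bytes/MiB = 1,977,614.336 bytes
1 MB = 10^6 bytes = 1,000,000 bytes
1,977,614.336 / 1,000,000 = 1.98 MB

1.98 MB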